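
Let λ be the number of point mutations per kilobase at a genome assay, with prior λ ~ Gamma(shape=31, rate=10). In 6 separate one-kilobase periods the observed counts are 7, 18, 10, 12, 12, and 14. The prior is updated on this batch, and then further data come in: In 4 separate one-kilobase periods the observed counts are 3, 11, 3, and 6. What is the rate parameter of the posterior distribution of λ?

20

Total count: 7 + 18 + 10 + 12 + 12 + 14 = 73.
Total exposure: 6 kilobases.
After the first batch: Gamma(31 + 73, 10 + 6) = Gamma(104, 16).
Total count: 3 + 11 + 3 + 6 = 23.
Total exposure: 4 kilobases.
After the second batch: Gamma(104 + 23, 16 + 4) = Gamma(127, 20).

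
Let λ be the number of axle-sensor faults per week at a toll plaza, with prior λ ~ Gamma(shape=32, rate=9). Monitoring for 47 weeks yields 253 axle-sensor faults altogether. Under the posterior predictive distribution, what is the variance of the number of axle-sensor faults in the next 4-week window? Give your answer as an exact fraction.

Total count 253 over total exposure 47 weeks.
Posterior: α' = 32 + 253 = 285, β' = 9 + 47 = 56.
The posterior predictive for a window of length T is Negative Binomial with variance T·α'·(β'+T)/β'² = 4·285·60/3136 = 4275/196.

4275/196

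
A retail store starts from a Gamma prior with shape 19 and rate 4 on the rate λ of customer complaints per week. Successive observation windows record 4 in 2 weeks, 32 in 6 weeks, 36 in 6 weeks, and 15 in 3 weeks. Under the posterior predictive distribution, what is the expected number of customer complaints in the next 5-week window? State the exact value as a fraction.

530/21

Total count: 4 + 32 + 36 + 15 = 87.
Total exposure: 2 + 6 + 6 + 3 = 17 weeks.
Posterior: α' = 19 + 87 = 106, β' = 4 + 17 = 21.
Predictive mean over a 5-week window = T·E[λ|data] = 5·106/21 = 530/21.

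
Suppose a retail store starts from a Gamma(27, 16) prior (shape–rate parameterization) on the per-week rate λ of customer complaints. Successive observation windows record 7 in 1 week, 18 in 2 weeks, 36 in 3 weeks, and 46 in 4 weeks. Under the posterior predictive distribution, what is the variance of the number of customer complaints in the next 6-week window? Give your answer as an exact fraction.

6432/169

Total count: 7 + 18 + 36 + 46 = 107.
Total exposure: 1 + 2 + 3 + 4 = 10 weeks.
By Gamma–Poisson conjugacy, the posterior is Gamma(α + Σx, β + Σt) = Gamma(27 + 107, 16 + 10) = Gamma(134, 26).
The posterior predictive for a window of length T is Negative Binomial with variance T·α'·(β'+T)/β'² = 6·134·32/676 = 6432/169.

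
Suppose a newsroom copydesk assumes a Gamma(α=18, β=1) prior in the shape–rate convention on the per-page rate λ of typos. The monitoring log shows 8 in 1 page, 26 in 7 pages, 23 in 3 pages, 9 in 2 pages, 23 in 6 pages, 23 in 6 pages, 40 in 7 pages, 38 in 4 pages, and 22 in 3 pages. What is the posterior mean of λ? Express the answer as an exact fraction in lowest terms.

23/4

Total count: 8 + 26 + 23 + 9 + 23 + 23 + 40 + 38 + 22 = 212.
Total exposure: 1 + 7 + 3 + 2 + 6 + 6 + 7 + 4 + 3 = 39 pages.
Conjugate update: add total count to the shape and total exposure to the rate, giving Gamma(230, 40).
Posterior mean = α'/β' = 230/40 = 23/4.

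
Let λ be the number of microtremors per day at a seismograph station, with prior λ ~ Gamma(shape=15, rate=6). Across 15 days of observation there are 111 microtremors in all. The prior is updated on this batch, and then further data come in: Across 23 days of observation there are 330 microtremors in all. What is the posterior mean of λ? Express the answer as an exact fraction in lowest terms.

Total count 111 over total exposure 15 days.
After the first batch: Gamma(15 + 111, 6 + 15) = Gamma(126, 21).
Total count 330 over total exposure 23 days.
After the second batch: Gamma(126 + 330, 21 + 23) = Gamma(456, 44).
Posterior mean = α'/β' = 456/44 = 114/11.

114/11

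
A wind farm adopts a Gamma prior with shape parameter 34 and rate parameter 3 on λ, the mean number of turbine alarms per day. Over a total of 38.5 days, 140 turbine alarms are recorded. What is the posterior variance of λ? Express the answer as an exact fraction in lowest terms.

696/6889

Total count 140 over total exposure 38.5 days.
The Gamma prior is conjugate for the Poisson rate, so λ | data ~ Gamma(34+140, 3+38.5) = Gamma(174, 83/2).
Posterior variance = α'/β'² = 174/(6889/4) = 696/6889.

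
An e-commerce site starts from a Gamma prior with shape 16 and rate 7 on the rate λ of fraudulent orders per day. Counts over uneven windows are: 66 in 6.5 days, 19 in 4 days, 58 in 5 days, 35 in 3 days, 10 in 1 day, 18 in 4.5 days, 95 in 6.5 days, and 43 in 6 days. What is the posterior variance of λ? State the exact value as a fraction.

160/841

Total count: 66 + 19 + 58 + 35 + 10 + 18 + 95 + 43 = 344.
Total exposure: 6.5 + 4 + 5 + 3 + 1 + 4.5 + 6.5 + 6 = 36.5 days.
Posterior: α' = 16 + 344 = 360, β' = 7 + 36.5 = 87/2.
Posterior variance = α'/β'² = 360/(7569/4) = 160/841.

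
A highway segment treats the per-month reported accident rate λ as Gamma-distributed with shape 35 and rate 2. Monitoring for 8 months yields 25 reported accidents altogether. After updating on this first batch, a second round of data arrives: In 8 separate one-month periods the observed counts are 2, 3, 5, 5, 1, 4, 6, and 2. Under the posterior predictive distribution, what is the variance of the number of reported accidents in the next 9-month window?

Total count 25 over total exposure 8 months.
After the first batch: Gamma(35 + 25, 2 + 8) = Gamma(60, 10).
Total count: 2 + 3 + 5 + 5 + 1 + 4 + 6 + 2 = 28.
Total exposure: 8 months.
After the second batch: Gamma(60 + 28, 10 + 8) = Gamma(88, 18).
The posterior predictive for a window of length T is Negative Binomial with variance T·α'·(β'+T)/β'² = 9·88·27/324 = 66.

66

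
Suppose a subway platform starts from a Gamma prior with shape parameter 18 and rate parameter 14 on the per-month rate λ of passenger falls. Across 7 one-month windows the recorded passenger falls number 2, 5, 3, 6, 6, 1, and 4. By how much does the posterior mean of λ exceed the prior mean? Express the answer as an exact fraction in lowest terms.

6/7

Total count: 2 + 5 + 3 + 6 + 6 + 1 + 4 = 27.
Total exposure: 7 months.
Conjugate update: add total count to the shape and total exposure to the rate, giving Gamma(45, 21).
Posterior mean = 45/21 = 15/7; prior mean = 18/14 = 9/7. Difference = 15/7 − 9/7 = 6/7.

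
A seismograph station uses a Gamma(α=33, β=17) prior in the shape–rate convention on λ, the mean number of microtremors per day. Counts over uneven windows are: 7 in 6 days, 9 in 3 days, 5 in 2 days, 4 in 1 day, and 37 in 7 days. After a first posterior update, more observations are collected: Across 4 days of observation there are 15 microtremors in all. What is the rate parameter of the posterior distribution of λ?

Total count: 7 + 9 + 5 + 4 + 37 = 62.
Total exposure: 6 + 3 + 2 + 1 + 7 = 19 days.
After the first batch: Gamma(33 + 62, 17 + 19) = Gamma(95, 36).
Total count 15 over total exposure 4 days.
After the second batch: Gamma(95 + 15, 36 + 4) = Gamma(110, 40).

40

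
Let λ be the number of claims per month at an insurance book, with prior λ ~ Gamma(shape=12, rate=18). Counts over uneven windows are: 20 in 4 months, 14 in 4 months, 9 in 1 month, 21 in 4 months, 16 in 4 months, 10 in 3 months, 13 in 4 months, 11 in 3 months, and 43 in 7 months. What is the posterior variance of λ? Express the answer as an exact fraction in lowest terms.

1/16

Total count: 20 + 14 + 9 + 21 + 16 + 10 + 13 + 11 + 43 = 157.
Total exposure: 4 + 4 + 1 + 4 + 4 + 3 + 4 + 3 + 7 = 34 months.
Gamma(α, β) with Poisson data over total exposure Σt gives posterior Gamma(α+Σx, β+Σt) = Gamma(169, 52).
Posterior variance = α'/β'² = 169/2704 = 1/16.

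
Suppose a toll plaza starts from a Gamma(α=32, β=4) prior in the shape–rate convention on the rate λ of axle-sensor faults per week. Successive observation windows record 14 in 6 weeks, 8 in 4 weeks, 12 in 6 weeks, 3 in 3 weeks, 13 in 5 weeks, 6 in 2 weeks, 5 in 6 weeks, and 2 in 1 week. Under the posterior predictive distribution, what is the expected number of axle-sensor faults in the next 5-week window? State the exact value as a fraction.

Total count: 14 + 8 + 12 + 3 + 13 + 6 + 5 + 2 = 63.
Total exposure: 6 + 4 + 6 + 3 + 5 + 2 + 6 + 1 = 33 weeks.
Gamma(α, β) with Poisson data over total exposure Σt gives posterior Gamma(α+Σx, β+Σt) = Gamma(95, 37).
Predictive mean over a 5-week window = T·E[λ|data] = 5·95/37 = 475/37.

475/37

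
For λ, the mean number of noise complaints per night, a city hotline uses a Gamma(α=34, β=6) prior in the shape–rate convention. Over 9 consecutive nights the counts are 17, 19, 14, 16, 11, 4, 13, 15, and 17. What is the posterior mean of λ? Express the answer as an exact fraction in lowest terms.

32/3

Total count: 17 + 19 + 14 + 16 + 11 + 4 + 13 + 15 + 17 = 126.
Total exposure: 9 nights.
By Gamma–Poisson conjugacy, the posterior is Gamma(α + Σx, β + Σt) = Gamma(34 + 126, 6 + 9) = Gamma(160, 15).
Posterior mean = α'/β' = 160/15 = 32/3.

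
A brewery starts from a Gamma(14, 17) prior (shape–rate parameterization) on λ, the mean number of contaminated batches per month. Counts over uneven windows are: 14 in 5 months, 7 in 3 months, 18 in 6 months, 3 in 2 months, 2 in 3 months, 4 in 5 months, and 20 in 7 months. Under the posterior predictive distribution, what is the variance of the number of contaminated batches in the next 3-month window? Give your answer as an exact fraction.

697/128

Total count: 14 + 7 + 18 + 3 + 2 + 4 + 20 = 68.
Total exposure: 5 + 3 + 6 + 2 + 3 + 5 + 7 = 31 months.
Conjugate update: add total count to the shape and total exposure to the rate, giving Gamma(82, 48).
The posterior predictive for a window of length T is Negative Binomial with variance T·α'·(β'+T)/β'² = 3·82·51/2304 = 697/128.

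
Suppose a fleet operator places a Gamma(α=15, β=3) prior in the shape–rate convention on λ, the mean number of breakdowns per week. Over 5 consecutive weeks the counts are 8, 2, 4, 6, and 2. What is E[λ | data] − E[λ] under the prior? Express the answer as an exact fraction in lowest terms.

Total count: 8 + 2 + 4 + 6 + 2 = 22.
Total exposure: 5 weeks.
Posterior: α' = 15 + 22 = 37, β' = 3 + 5 = 8.
Posterior mean = 37/8 = 37/8; prior mean = 15/3 = 5. Difference = 37/8 − 5 = -3/8.

-3/8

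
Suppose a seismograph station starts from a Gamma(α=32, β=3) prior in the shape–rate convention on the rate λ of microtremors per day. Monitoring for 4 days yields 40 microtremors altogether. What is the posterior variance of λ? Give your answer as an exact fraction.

72/49

Total count 40 over total exposure 4 days.
The Gamma prior is conjugate for the Poisson rate, so λ | data ~ Gamma(32+40, 3+4) = Gamma(72, 7).
Posterior variance = α'/β'² = 72/49.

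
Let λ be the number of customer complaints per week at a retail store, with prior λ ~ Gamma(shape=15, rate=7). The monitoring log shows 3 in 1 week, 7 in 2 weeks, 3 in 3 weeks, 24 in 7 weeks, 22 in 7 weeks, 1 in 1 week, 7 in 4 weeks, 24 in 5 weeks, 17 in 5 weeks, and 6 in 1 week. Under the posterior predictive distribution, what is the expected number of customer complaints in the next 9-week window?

27

Total count: 3 + 7 + 3 + 24 + 22 + 1 + 7 + 24 + 17 + 6 = 114.
Total exposure: 1 + 2 + 3 + 7 + 7 + 1 + 4 + 5 + 5 + 1 = 36 weeks.
Gamma(α, β) with Poisson data over total exposure Σt gives posterior Gamma(α+Σx, β+Σt) = Gamma(129, 43).
Predictive mean over a 9-week window = T·E[λ|data] = 9·129/43 = 27.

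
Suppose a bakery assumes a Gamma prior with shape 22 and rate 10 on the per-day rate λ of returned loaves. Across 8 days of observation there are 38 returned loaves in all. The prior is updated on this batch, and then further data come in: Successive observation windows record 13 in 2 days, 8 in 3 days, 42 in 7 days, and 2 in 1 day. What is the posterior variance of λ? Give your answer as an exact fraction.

Total count 38 over total exposure 8 days.
After the first batch: Gamma(22 + 38, 10 + 8) = Gamma(60, 18).
Total count: 13 + 8 + 42 + 2 = 65.
Total exposure: 2 + 3 + 7 + 1 = 13 days.
After the second batch: Gamma(60 + 65, 18 + 13) = Gamma(125, 31).
Posterior variance = α'/β'² = 125/961.

125/961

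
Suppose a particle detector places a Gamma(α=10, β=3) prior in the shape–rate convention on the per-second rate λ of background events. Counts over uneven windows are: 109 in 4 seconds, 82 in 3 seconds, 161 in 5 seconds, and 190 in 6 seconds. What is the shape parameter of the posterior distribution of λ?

Total count: 109 + 82 + 161 + 190 = 542.
Total exposure: 4 + 3 + 5 + 6 = 18 seconds.
The Gamma prior is conjugate for the Poisson rate, so λ | data ~ Gamma(10+542, 3+18) = Gamma(552, 21).

552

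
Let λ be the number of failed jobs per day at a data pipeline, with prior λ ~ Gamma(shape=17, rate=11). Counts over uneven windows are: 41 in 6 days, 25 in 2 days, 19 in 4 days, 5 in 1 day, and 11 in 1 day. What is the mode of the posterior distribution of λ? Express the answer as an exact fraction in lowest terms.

Total count: 41 + 25 + 19 + 5 + 11 = 101.
Total exposure: 6 + 2 + 4 + 1 + 1 = 14 days.
Posterior: α' = 17 + 101 = 118, β' = 11 + 14 = 25.
Posterior mode = (α'−1)/β' = 117/25.

117/25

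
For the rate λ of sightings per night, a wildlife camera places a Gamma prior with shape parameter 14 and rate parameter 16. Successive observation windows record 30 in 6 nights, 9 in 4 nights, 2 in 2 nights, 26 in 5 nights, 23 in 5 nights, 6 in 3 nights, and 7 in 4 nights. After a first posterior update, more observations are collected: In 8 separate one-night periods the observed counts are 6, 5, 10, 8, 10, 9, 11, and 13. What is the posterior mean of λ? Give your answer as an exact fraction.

Total count: 30 + 9 + 2 + 26 + 23 + 6 + 7 = 103.
Total exposure: 6 + 4 + 2 + 5 + 5 + 3 + 4 = 29 nights.
After the first batch: Gamma(14 + 103, 16 + 29) = Gamma(117, 45).
Total count: 6 + 5 + 10 + 8 + 10 + 9 + 11 + 13 = 72.
Total exposure: 8 nights.
After the second batch: Gamma(117 + 72, 45 + 8) = Gamma(189, 53).
Posterior mean = α'/β' = 189/53.

189/53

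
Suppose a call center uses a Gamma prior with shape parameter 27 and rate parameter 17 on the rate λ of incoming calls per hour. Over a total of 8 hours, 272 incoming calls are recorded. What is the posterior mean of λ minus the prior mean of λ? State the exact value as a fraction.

4408/425

Total count 272 over total exposure 8 hours.
Posterior: α' = 27 + 272 = 299, β' = 17 + 8 = 25.
Posterior mean = 299/25 = 299/25; prior mean = 27/17 = 27/17. Difference = 299/25 − 27/17 = 4408/425.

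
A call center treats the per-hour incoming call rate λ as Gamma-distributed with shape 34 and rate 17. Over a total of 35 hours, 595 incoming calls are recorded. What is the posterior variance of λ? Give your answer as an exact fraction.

Total count 595 over total exposure 35 hours.
Posterior: α' = 34 + 595 = 629, β' = 17 + 35 = 52.
Posterior variance = α'/β'² = 629/2704.

629/2704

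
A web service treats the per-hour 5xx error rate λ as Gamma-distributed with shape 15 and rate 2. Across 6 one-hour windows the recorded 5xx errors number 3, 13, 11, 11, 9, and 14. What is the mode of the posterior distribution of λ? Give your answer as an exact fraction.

75/8

Total count: 3 + 13 + 11 + 11 + 9 + 14 = 61.
Total exposure: 6 hours.
The Gamma prior is conjugate for the Poisson rate, so λ | data ~ Gamma(15+61, 2+6) = Gamma(76, 8).
Posterior mode = (α'−1)/β' = 75/8.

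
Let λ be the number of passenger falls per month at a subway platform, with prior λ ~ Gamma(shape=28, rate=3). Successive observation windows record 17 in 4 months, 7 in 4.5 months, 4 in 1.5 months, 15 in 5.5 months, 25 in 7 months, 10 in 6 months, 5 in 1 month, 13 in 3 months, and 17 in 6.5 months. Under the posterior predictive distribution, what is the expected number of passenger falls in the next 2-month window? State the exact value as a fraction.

Total count: 17 + 7 + 4 + 15 + 25 + 10 + 5 + 13 + 17 = 113.
Total exposure: 4 + 4.5 + 1.5 + 5.5 + 7 + 6 + 1 + 3 + 6.5 = 39 months.
Gamma(α, β) with Poisson data over total exposure Σt gives posterior Gamma(α+Σx, β+Σt) = Gamma(141, 42).
Predictive mean over a 2-month window = T·E[λ|data] = 2·141/42 = 47/7.

47/7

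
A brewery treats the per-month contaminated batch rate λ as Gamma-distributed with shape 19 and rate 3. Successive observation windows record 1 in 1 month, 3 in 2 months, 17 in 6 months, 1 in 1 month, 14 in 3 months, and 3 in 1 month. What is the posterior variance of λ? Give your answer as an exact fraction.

Total count: 1 + 3 + 17 + 1 + 14 + 3 = 39.
Total exposure: 1 + 2 + 6 + 1 + 3 + 1 = 14 months.
The Gamma prior is conjugate for the Poisson rate, so λ | data ~ Gamma(19+39, 3+14) = Gamma(58, 17).
Posterior variance = α'/β'² = 58/289.

58/289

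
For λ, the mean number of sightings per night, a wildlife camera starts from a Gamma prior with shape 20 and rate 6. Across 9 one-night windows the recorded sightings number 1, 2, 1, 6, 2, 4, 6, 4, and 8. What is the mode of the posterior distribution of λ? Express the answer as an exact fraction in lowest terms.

53/15

Total count: 1 + 2 + 1 + 6 + 2 + 4 + 6 + 4 + 8 = 34.
Total exposure: 9 nights.
Gamma(α, β) with Poisson data over total exposure Σt gives posterior Gamma(α+Σx, β+Σt) = Gamma(54, 15).
Posterior mode = (α'−1)/β' = 53/15.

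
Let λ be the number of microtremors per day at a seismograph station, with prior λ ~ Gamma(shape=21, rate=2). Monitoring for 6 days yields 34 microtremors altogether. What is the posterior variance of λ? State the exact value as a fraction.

55/64

Total count 34 over total exposure 6 days.
Conjugate update: add total count to the shape and total exposure to the rate, giving Gamma(55, 8).
Posterior variance = α'/β'² = 55/64.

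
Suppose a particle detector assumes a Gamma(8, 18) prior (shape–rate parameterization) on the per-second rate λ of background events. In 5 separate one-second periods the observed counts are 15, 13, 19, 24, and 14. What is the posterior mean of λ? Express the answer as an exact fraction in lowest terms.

Total count: 15 + 13 + 19 + 24 + 14 = 85.
Total exposure: 5 seconds.
Conjugate update: add total count to the shape and total exposure to the rate, giving Gamma(93, 23).
Posterior mean = α'/β' = 93/23.

93/23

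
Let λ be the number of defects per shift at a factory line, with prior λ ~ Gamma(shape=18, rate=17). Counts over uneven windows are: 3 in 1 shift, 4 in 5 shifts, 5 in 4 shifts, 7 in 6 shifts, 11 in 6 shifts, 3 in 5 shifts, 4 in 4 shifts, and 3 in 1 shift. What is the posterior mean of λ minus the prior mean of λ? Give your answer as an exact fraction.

Total count: 3 + 4 + 5 + 7 + 11 + 3 + 4 + 3 = 40.
Total exposure: 1 + 5 + 4 + 6 + 6 + 5 + 4 + 1 = 32 shifts.
The Gamma prior is conjugate for the Poisson rate, so λ | data ~ Gamma(18+40, 17+32) = Gamma(58, 49).
Posterior mean = 58/49 = 58/49; prior mean = 18/17 = 18/17. Difference = 58/49 − 18/17 = 104/833.

104/833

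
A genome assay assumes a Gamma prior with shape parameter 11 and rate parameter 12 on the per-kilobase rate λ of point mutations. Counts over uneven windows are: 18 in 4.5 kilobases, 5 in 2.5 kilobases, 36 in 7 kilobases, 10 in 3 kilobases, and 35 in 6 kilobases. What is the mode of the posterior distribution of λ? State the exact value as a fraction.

Total count: 18 + 5 + 36 + 10 + 35 = 104.
Total exposure: 4.5 + 2.5 + 7 + 3 + 6 = 23 kilobases.
Gamma(α, β) with Poisson data over total exposure Σt gives posterior Gamma(α+Σx, β+Σt) = Gamma(115, 35).
Posterior mode = (α'−1)/β' = 114/35.

114/35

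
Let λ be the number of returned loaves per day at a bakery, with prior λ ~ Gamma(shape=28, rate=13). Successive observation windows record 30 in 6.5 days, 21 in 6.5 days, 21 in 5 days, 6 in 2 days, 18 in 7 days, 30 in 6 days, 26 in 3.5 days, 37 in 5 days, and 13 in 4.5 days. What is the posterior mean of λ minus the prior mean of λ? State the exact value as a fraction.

1338/767

Total count: 30 + 21 + 21 + 6 + 18 + 30 + 26 + 37 + 13 = 202.
Total exposure: 6.5 + 6.5 + 5 + 2 + 7 + 6 + 3.5 + 5 + 4.5 = 46 days.
Conjugate update: add total count to the shape and total exposure to the rate, giving Gamma(230, 59).
Posterior mean = 230/59 = 230/59; prior mean = 28/13 = 28/13. Difference = 230/59 − 28/13 = 1338/767.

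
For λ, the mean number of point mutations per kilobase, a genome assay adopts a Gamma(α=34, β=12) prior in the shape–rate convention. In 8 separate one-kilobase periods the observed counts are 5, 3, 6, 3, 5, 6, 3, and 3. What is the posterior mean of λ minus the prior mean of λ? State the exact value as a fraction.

Total count: 5 + 3 + 6 + 3 + 5 + 6 + 3 + 3 = 34.
Total exposure: 8 kilobases.
Conjugate update: add total count to the shape and total exposure to the rate, giving Gamma(68, 20).
Posterior mean = 68/20 = 17/5; prior mean = 34/12 = 17/6. Difference = 17/5 − 17/6 = 17/30.

17/30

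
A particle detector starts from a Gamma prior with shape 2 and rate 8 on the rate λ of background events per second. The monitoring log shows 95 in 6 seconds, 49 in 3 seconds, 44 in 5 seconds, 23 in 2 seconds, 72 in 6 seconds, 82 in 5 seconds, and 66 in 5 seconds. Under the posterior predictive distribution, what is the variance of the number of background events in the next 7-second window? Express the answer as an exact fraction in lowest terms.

Total count: 95 + 49 + 44 + 23 + 72 + 82 + 66 = 431.
Total exposure: 6 + 3 + 5 + 2 + 6 + 5 + 5 = 32 seconds.
Gamma(α, β) with Poisson data over total exposure Σt gives posterior Gamma(α+Σx, β+Σt) = Gamma(433, 40).
The posterior predictive for a window of length T is Negative Binomial with variance T·α'·(β'+T)/β'² = 7·433·47/1600 = 142457/1600.

142457/1600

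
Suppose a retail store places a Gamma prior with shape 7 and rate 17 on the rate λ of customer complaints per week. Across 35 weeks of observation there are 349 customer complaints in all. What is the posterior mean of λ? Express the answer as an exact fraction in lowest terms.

Total count 349 over total exposure 35 weeks.
By Gamma–Poisson conjugacy, the posterior is Gamma(α + Σx, β + Σt) = Gamma(7 + 349, 17 + 35) = Gamma(356, 52).
Posterior mean = α'/β' = 356/52 = 89/13.

89/13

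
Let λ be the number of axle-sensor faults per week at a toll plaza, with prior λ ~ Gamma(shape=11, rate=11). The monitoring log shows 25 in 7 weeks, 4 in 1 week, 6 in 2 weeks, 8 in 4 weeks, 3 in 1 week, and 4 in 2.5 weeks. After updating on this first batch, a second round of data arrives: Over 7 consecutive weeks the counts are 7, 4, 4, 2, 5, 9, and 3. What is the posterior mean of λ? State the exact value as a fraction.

190/71

Total count: 25 + 4 + 6 + 8 + 3 + 4 = 50.
Total exposure: 7 + 1 + 2 + 4 + 1 + 2.5 = 17.5 weeks.
After the first batch: Gamma(11 + 50, 11 + 17.5) = Gamma(61, 57/2).
Total count: 7 + 4 + 4 + 2 + 5 + 9 + 3 = 34.
Total exposure: 7 weeks.
After the second batch: Gamma(61 + 34, 57/2 + 7) = Gamma(95, 71/2).
Posterior mean = α'/β' = 95/(71/2) = 190/71.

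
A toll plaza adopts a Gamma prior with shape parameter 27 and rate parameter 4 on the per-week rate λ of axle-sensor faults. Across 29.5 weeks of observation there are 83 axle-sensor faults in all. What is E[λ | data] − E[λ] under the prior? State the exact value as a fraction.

Total count 83 over total exposure 29.5 weeks.
The Gamma prior is conjugate for the Poisson rate, so λ | data ~ Gamma(27+83, 4+29.5) = Gamma(110, 67/2).
Posterior mean = 110/(67/2) = 220/67; prior mean = 27/4 = 27/4. Difference = 220/67 − 27/4 = -929/268.

-929/268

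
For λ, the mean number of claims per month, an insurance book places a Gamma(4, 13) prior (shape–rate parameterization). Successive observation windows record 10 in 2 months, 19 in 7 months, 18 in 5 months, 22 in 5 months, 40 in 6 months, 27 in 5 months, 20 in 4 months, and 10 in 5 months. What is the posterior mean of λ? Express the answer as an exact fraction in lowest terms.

85/26

Total count: 10 + 19 + 18 + 22 + 40 + 27 + 20 + 10 = 166.
Total exposure: 2 + 7 + 5 + 5 + 6 + 5 + 4 + 5 = 39 months.
By Gamma–Poisson conjugacy, the posterior is Gamma(α + Σx, β + Σt) = Gamma(4 + 166, 13 + 39) = Gamma(170, 52).
Posterior mean = α'/β' = 170/52 = 85/26.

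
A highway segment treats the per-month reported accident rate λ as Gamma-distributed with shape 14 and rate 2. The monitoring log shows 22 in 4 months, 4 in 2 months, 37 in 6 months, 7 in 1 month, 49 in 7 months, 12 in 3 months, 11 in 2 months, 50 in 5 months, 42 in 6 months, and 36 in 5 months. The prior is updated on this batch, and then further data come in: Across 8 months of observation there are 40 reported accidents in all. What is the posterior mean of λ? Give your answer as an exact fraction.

108/17

Total count: 22 + 4 + 37 + 7 + 49 + 12 + 11 + 50 + 42 + 36 = 270.
Total exposure: 4 + 2 + 6 + 1 + 7 + 3 + 2 + 5 + 6 + 5 = 41 months.
After the first batch: Gamma(14 + 270, 2 + 41) = Gamma(284, 43).
Total count 40 over total exposure 8 months.
After the second batch: Gamma(284 + 40, 43 + 8) = Gamma(324, 51).
Posterior mean = α'/β' = 324/51 = 108/17.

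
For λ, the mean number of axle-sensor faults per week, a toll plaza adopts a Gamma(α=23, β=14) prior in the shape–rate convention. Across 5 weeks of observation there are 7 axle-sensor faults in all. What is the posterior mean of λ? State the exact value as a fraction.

Total count 7 over total exposure 5 weeks.
Conjugate update: add total count to the shape and total exposure to the rate, giving Gamma(30, 19).
Posterior mean = α'/β' = 30/19.

30/19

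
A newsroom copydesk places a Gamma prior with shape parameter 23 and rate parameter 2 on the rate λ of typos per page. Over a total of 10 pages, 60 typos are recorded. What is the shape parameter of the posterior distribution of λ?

Total count 60 over total exposure 10 pages.
Gamma(α, β) with Poisson data over total exposure Σt gives posterior Gamma(α+Σx, β+Σt) = Gamma(83, 12).

83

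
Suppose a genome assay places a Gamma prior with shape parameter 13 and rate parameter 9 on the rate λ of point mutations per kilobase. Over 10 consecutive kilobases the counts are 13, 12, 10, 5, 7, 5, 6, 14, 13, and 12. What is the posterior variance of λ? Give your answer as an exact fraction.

Total count: 13 + 12 + 10 + 5 + 7 + 5 + 6 + 14 + 13 + 12 = 97.
Total exposure: 10 kilobases.
Conjugate update: add total count to the shape and total exposure to the rate, giving Gamma(110, 19).
Posterior variance = α'/β'² = 110/361.

110/361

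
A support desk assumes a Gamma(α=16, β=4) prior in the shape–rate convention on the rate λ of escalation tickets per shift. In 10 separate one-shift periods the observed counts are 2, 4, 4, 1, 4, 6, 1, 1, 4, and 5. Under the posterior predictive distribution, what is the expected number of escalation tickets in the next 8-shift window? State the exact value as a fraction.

Total count: 2 + 4 + 4 + 1 + 4 + 6 + 1 + 1 + 4 + 5 = 32.
Total exposure: 10 shifts.
Gamma(α, β) with Poisson data over total exposure Σt gives posterior Gamma(α+Σx, β+Σt) = Gamma(48, 14).
Predictive mean over an 8-shift window = T·E[λ|data] = 8·48/14 = 192/7.

192/7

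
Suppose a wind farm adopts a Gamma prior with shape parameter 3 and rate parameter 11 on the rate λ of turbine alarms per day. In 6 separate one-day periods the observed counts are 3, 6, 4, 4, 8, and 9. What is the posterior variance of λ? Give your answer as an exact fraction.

37/289

Total count: 3 + 6 + 4 + 4 + 8 + 9 = 34.
Total exposure: 6 days.
Conjugate update: add total count to the shape and total exposure to the rate, giving Gamma(37, 17).
Posterior variance = α'/β'² = 37/289.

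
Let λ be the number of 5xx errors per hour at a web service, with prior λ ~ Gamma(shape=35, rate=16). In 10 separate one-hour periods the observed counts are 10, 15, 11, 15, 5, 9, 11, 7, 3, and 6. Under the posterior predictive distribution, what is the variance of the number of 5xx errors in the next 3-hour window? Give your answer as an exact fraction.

Total count: 10 + 15 + 11 + 15 + 5 + 9 + 11 + 7 + 3 + 6 = 92.
Total exposure: 10 hours.
Conjugate update: add total count to the shape and total exposure to the rate, giving Gamma(127, 26).
The posterior predictive for a window of length T is Negative Binomial with variance T·α'·(β'+T)/β'² = 3·127·29/676 = 11049/676.

11049/676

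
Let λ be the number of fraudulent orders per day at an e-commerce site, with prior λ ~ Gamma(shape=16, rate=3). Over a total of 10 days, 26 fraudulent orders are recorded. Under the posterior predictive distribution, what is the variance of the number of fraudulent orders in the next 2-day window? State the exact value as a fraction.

1260/169

Total count 26 over total exposure 10 days.
Conjugate update: add total count to the shape and total exposure to the rate, giving Gamma(42, 13).
The posterior predictive for a window of length T is Negative Binomial with variance T·α'·(β'+T)/β'² = 2·42·15/169 = 1260/169.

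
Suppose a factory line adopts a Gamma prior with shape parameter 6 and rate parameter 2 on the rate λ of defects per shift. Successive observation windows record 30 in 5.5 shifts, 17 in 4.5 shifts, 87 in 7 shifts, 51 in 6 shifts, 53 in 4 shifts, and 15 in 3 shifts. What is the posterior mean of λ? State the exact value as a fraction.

259/32

Total count: 30 + 17 + 87 + 51 + 53 + 15 = 253.
Total exposure: 5.5 + 4.5 + 7 + 6 + 4 + 3 = 30 shifts.
The Gamma prior is conjugate for the Poisson rate, so λ | data ~ Gamma(6+253, 2+30) = Gamma(259, 32).
Posterior mean = α'/β' = 259/32.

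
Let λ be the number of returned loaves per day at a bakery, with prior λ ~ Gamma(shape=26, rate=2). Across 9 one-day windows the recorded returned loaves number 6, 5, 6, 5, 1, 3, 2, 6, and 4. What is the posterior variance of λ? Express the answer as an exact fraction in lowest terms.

64/121

Total count: 6 + 5 + 6 + 5 + 1 + 3 + 2 + 6 + 4 = 38.
Total exposure: 9 days.
Posterior: α' = 26 + 38 = 64, β' = 2 + 9 = 11.
Posterior variance = α'/β'² = 64/121.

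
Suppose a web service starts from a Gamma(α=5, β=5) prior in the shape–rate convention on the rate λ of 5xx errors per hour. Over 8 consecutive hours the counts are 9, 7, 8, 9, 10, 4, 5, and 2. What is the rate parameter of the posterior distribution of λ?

13

Total count: 9 + 7 + 8 + 9 + 10 + 4 + 5 + 2 = 54.
Total exposure: 8 hours.
The Gamma prior is conjugate for the Poisson rate, so λ | data ~ Gamma(5+54, 5+8) = Gamma(59, 13).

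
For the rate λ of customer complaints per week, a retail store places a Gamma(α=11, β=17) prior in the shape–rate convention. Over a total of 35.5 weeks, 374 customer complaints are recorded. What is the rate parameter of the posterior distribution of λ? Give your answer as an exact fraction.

Total count 374 over total exposure 35.5 weeks.
By Gamma–Poisson conjugacy, the posterior is Gamma(α + Σx, β + Σt) = Gamma(11 + 374, 17 + 35.5) = Gamma(385, 105/2).

105/2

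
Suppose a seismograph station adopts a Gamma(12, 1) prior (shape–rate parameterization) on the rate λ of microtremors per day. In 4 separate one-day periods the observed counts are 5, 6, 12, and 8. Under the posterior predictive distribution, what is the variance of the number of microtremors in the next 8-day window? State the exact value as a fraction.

Total count: 5 + 6 + 12 + 8 = 31.
Total exposure: 4 days.
Conjugate update: add total count to the shape and total exposure to the rate, giving Gamma(43, 5).
The posterior predictive for a window of length T is Negative Binomial with variance T·α'·(β'+T)/β'² = 8·43·13/25 = 4472/25.

4472/25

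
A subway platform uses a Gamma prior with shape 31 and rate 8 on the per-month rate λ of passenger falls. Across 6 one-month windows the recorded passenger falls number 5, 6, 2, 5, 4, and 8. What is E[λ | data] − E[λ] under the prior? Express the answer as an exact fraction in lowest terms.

Total count: 5 + 6 + 2 + 5 + 4 + 8 = 30.
Total exposure: 6 months.
Posterior: α' = 31 + 30 = 61, β' = 8 + 6 = 14.
Posterior mean = 61/14 = 61/14; prior mean = 31/8 = 31/8. Difference = 61/14 − 31/8 = 27/56.

27/56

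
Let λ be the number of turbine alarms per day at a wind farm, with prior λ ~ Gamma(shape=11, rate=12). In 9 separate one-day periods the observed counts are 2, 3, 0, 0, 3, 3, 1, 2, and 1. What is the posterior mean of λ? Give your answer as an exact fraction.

Total count: 2 + 3 + 0 + 0 + 3 + 3 + 1 + 2 + 1 = 15.
Total exposure: 9 days.
Posterior: α' = 11 + 15 = 26, β' = 12 + 9 = 21.
Posterior mean = α'/β' = 26/21.

26/21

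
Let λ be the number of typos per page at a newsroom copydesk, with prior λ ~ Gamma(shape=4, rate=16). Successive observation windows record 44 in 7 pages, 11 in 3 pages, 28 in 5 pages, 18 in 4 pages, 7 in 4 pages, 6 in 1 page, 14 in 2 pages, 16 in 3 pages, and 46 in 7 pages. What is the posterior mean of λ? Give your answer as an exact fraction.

97/26

Total count: 44 + 11 + 28 + 18 + 7 + 6 + 14 + 16 + 46 = 190.
Total exposure: 7 + 3 + 5 + 4 + 4 + 1 + 2 + 3 + 7 = 36 pages.
Gamma(α, β) with Poisson data over total exposure Σt gives posterior Gamma(α+Σx, β+Σt) = Gamma(194, 52).
Posterior mean = α'/β' = 194/52 = 97/26.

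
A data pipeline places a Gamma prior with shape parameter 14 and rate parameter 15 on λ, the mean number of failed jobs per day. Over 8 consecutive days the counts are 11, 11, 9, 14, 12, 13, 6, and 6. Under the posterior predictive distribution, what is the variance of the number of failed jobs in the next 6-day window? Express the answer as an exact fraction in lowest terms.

Total count: 11 + 11 + 9 + 14 + 12 + 13 + 6 + 6 = 82.
Total exposure: 8 days.
By Gamma–Poisson conjugacy, the posterior is Gamma(α + Σx, β + Σt) = Gamma(14 + 82, 15 + 8) = Gamma(96, 23).
The posterior predictive for a window of length T is Negative Binomial with variance T·α'·(β'+T)/β'² = 6·96·29/529 = 16704/529.

16704/529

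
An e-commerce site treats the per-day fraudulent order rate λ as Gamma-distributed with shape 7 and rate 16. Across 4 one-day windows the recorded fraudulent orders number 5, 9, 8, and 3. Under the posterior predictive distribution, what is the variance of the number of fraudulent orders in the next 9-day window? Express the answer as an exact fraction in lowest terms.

522/25

Total count: 5 + 9 + 8 + 3 = 25.
Total exposure: 4 days.
Conjugate update: add total count to the shape and total exposure to the rate, giving Gamma(32, 20).
The posterior predictive for a window of length T is Negative Binomial with variance T·α'·(β'+T)/β'² = 9·32·29/400 = 522/25.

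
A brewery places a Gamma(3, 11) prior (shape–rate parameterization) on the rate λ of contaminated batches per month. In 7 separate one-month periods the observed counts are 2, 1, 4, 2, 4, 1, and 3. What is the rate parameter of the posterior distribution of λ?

18

Total count: 2 + 1 + 4 + 2 + 4 + 1 + 3 = 17.
Total exposure: 7 months.
Gamma(α, β) with Poisson data over total exposure Σt gives posterior Gamma(α+Σx, β+Σt) = Gamma(20, 18).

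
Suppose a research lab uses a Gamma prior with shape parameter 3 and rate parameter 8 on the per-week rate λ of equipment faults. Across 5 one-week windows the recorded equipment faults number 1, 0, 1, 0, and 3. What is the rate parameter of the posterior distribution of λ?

13

Total count: 1 + 0 + 1 + 0 + 3 = 5.
Total exposure: 5 weeks.
Conjugate update: add total count to the shape and total exposure to the rate, giving Gamma(8, 13).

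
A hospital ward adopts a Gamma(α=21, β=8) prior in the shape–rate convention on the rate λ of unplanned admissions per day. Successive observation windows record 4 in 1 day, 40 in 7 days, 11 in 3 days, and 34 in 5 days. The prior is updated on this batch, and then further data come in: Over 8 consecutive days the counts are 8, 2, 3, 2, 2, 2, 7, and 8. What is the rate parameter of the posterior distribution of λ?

32

Total count: 4 + 40 + 11 + 34 = 89.
Total exposure: 1 + 7 + 3 + 5 = 16 days.
After the first batch: Gamma(21 + 89, 8 + 16) = Gamma(110, 24).
Total count: 8 + 2 + 3 + 2 + 2 + 2 + 7 + 8 = 34.
Total exposure: 8 days.
After the second batch: Gamma(110 + 34, 24 + 8) = Gamma(144, 32).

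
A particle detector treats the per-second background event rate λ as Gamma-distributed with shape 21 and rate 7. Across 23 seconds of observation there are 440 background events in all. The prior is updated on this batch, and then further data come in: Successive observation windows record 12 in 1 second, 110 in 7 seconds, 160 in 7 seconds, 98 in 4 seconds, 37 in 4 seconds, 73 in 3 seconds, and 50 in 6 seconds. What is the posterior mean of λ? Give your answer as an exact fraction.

1001/62

Total count 440 over total exposure 23 seconds.
After the first batch: Gamma(21 + 440, 7 + 23) = Gamma(461, 30).
Total count: 12 + 110 + 160 + 98 + 37 + 73 + 50 = 540.
Total exposure: 1 + 7 + 7 + 4 + 4 + 3 + 6 = 32 seconds.
After the second batch: Gamma(461 + 540, 30 + 32) = Gamma(1001, 62).
Posterior mean = α'/β' = 1001/62.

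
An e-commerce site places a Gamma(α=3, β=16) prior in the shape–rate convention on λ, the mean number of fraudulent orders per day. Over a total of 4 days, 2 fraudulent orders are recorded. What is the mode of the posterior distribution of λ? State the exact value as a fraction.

1/5

Total count 2 over total exposure 4 days.
Posterior: α' = 3 + 2 = 5, β' = 16 + 4 = 20.
Posterior mode = (α'−1)/β' = 4/20 = 1/5.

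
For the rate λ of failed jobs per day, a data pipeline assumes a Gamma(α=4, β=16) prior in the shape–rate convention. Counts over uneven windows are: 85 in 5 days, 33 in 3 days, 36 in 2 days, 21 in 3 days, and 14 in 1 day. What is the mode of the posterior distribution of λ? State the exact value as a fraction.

32/5

Total count: 85 + 33 + 36 + 21 + 14 = 189.
Total exposure: 5 + 3 + 2 + 3 + 1 = 14 days.
Posterior: α' = 4 + 189 = 193, β' = 16 + 14 = 30.
Posterior mode = (α'−1)/β' = 192/30 = 32/5.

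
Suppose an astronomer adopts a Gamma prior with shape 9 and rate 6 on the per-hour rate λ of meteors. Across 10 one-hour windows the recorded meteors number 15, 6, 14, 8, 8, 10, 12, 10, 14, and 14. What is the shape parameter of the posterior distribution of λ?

120

Total count: 15 + 6 + 14 + 8 + 8 + 10 + 12 + 10 + 14 + 14 = 111.
Total exposure: 10 hours.
By Gamma–Poisson conjugacy, the posterior is Gamma(α + Σx, β + Σt) = Gamma(9 + 111, 6 + 10) = Gamma(120, 16).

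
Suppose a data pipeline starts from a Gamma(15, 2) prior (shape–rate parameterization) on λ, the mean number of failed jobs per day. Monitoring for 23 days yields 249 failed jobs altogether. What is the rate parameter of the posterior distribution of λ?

25

Total count 249 over total exposure 23 days.
Posterior: α' = 15 + 249 = 264, β' = 2 + 23 = 25.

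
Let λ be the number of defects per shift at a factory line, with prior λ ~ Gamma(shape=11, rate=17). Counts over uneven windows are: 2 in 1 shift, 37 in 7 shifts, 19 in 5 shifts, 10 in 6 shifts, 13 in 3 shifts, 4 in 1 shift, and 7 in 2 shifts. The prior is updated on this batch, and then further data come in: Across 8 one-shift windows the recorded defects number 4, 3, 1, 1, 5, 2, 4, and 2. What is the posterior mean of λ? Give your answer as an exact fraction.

5/2

Total count: 2 + 37 + 19 + 10 + 13 + 4 + 7 = 92.
Total exposure: 1 + 7 + 5 + 6 + 3 + 1 + 2 = 25 shifts.
After the first batch: Gamma(11 + 92, 17 + 25) = Gamma(103, 42).
Total count: 4 + 3 + 1 + 1 + 5 + 2 + 4 + 2 = 22.
Total exposure: 8 shifts.
After the second batch: Gamma(103 + 22, 42 + 8) = Gamma(125, 50).
Posterior mean = α'/β' = 125/50 = 5/2.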